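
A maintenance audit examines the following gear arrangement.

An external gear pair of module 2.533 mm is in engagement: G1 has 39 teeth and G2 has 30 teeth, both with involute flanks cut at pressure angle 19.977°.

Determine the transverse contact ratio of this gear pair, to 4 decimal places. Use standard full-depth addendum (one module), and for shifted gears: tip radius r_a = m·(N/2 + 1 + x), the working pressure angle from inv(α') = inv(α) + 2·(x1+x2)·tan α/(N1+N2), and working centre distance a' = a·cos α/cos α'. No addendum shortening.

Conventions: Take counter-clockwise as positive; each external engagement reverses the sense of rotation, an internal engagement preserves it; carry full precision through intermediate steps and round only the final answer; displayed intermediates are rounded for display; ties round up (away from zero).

recognized (one external pair, fixed centres): single-mesh tooth geometry, m = 2.533, N1 = 39, N2 = 30
base radii: r_b1 = 46.421485, r_b2 = 35.708835
tip radii: r_a1 = 51.926500, r_a2 = 40.528000
no profile shift: α' = α, a' = a
action lengths: √(r_a1²−r_b1²) = 23.268157, √(r_a2²−r_b2²) = 19.167626
base pitch p_b = π·m·cos α = 7.478841
CR = (23.268157 + 19.167626 − 87.388500·sin 19.97700°)/7.478841 = 1.682095
contact ratio ≈ 1.6821

1.6821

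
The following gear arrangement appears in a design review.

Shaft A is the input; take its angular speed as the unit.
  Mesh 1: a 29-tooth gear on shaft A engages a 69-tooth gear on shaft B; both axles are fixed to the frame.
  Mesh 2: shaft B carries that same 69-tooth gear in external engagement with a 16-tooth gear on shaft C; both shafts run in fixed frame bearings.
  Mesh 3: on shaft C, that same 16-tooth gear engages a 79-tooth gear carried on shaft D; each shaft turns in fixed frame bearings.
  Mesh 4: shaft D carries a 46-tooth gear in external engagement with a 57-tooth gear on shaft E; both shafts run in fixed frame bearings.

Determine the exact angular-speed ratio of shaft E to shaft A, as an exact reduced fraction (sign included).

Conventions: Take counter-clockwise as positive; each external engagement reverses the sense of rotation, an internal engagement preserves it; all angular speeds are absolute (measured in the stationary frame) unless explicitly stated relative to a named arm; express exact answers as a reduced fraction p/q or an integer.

class = fixed-axis compound train [4 meshes; 4 ratios multiply, 4 sense flips]
mesh 1 [29T→69T]: running ratio 29/69, sense −
mesh 2 [69T→16T]: running ratio 29/16, sense +
mesh 3 [16T→79T]: running ratio 29/79, sense −
mesh 4 [46T→57T]: running ratio 1334/4503, sense +
ω_out/ω_in = 1334/4503

1334/4503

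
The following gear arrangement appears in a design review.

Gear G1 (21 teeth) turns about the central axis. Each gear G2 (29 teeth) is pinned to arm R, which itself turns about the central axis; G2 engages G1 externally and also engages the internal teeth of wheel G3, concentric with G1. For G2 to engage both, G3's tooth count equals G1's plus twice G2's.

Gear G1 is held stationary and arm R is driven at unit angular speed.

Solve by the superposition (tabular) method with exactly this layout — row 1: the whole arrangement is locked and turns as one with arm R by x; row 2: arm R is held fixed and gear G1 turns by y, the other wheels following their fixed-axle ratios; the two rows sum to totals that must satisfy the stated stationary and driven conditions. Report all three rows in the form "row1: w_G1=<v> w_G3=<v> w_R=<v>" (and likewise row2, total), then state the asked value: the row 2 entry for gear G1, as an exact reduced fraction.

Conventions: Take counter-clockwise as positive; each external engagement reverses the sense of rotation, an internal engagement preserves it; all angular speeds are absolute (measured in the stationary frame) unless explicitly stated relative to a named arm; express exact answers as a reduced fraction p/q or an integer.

topology: planetary set — G1 21T / G2 29T / G3 79T, arm = carrier (Willis)
superposition row 1 [locked train]: every member turns x
row 2 (arm held, sun turns y): ω_ring = −(21/79)·y, ω_arm = 0
boundary: total ω_sun = x + y = 0 and total ω_arm = x = 1  ⇒  y = -1, x = 1
row 2 ring = −(21/79)·(-1) = 21/79
totals (row 1 + row 2): sun 1 + (-1) = 0, ring 1 + 21/79 = 100/79, arm 1 + 0 = 1
asked cell (row2, sun) = -1

row1: w_G1=1 w_G3=1 w_R=1
row2: w_G1=-1 w_G3=21/79 w_R=0
total: w_G1=0 w_G3=100/79 w_R=1
asked value: -1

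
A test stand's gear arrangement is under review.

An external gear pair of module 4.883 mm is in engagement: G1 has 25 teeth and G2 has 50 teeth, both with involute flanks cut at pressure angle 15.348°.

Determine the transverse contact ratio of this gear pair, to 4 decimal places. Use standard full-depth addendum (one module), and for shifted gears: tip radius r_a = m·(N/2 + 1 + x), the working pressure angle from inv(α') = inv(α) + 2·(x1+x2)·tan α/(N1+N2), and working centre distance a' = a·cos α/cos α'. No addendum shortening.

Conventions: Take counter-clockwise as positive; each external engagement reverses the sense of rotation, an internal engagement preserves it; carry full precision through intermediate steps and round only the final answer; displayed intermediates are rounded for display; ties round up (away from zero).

recognized (one external pair, fixed centres): single-mesh tooth geometry, m = 4.883, N1 = 25, N2 = 50
base radii: r_b1 = 58.860660, r_b2 = 117.721319
tip radii: r_a1 = 65.920500, r_a2 = 126.958000
no profile shift: α' = α, a' = a
action lengths: √(r_a1²−r_b1²) = 29.680550, √(r_a2²−r_b2²) = 47.539717
base pitch p_b = π·m·cos α = 14.793297
CR = (29.680550 + 47.539717 − 183.112500·sin 15.34800°)/14.793297 = 1.943709
contact ratio ≈ 1.9437

1.9437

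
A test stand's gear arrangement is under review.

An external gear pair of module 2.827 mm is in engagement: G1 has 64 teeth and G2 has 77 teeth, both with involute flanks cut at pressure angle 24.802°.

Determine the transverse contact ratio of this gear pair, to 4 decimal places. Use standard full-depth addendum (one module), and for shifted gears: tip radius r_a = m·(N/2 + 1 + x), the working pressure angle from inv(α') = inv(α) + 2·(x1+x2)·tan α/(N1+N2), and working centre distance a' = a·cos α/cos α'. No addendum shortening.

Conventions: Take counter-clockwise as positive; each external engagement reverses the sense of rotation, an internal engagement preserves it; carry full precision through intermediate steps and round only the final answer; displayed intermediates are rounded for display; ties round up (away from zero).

class = single-mesh tooth geometry [involute pair 64T × 77T, m = 2.827]
base radii: r_b1 = 82.119857, r_b2 = 98.800453
tip radii: r_a1 = 93.291000, r_a2 = 111.666500
no profile shift: α' = α, a' = a
action lengths: √(r_a1²−r_b1²) = 44.266689, √(r_a2²−r_b2²) = 52.037272
base pitch p_b = π·m·cos α = 8.062098
CR = (44.266689 + 52.037272 − 199.303500·sin 24.80200°)/8.062098 = 1.575195
contact ratio ≈ 1.5752

1.5752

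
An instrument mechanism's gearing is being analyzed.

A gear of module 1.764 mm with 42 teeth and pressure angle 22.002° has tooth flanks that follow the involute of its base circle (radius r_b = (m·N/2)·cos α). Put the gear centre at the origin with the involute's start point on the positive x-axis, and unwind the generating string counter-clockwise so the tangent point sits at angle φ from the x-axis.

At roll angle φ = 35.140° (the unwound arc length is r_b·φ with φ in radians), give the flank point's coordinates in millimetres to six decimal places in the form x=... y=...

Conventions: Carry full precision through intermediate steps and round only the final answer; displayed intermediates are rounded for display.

x=40.210852 y=2.543133

single-mesh involute tooth geometry (42T wheel at module 1.764)
pitch radius r_p = m·N/2 = 1.764·42/2 = 37.044000
base radius r_b = r_p·cos α = 37.044000·cos 22.002° = 34.346114
roll angle φ = 35.140° = 0.61330870 rad
x = r_b·(cos φ + φ·sin φ) = 40.210852
y = r_b·(sin φ − φ·cos φ) = 2.543133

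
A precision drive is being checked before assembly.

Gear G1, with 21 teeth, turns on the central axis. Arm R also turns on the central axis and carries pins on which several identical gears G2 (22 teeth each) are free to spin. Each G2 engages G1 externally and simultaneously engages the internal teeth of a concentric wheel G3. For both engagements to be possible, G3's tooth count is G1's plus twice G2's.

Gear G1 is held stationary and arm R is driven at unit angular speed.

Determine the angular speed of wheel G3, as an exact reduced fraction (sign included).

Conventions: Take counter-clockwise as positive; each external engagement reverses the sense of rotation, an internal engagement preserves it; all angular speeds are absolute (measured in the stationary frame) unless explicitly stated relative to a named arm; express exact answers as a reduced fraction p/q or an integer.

86/65

topology: planetary set — G1 21T / G2 22T / G3 65T, arm = carrier (Willis)
ring teeth: 21 + 2·22 = 65
21(ω_sun−ω_arm) = −65(ω_ring−ω_arm),  ω_sun = 0, ω_arm = 1
ω_ring = 1 − (21/65)(0−1) = 86/65
exact speed ratio = 86/65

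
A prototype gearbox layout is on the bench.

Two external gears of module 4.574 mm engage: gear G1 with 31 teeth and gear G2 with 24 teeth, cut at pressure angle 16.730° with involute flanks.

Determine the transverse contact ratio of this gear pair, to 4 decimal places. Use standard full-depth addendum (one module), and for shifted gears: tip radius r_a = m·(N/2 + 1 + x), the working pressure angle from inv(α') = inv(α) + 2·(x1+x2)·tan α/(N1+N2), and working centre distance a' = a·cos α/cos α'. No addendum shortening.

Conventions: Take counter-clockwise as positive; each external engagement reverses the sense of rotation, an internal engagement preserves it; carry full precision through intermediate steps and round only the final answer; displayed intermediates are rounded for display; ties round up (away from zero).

single-mesh involute tooth geometry (31T engaging 24T at module 4.574)
base radii: r_b1 = 67.896065, r_b2 = 52.564695
tip radii: r_a1 = 75.471000, r_a2 = 59.462000
no profile shift: α' = α, a' = a
action lengths: √(r_a1²−r_b1²) = 32.954457, √(r_a2²−r_b2²) = 27.797163
base pitch p_b = π·m·cos α = 13.761405
CR = (32.954457 + 27.797163 − 125.785000·sin 16.73000°)/13.761405 = 1.783459
contact ratio ≈ 1.7835

1.7835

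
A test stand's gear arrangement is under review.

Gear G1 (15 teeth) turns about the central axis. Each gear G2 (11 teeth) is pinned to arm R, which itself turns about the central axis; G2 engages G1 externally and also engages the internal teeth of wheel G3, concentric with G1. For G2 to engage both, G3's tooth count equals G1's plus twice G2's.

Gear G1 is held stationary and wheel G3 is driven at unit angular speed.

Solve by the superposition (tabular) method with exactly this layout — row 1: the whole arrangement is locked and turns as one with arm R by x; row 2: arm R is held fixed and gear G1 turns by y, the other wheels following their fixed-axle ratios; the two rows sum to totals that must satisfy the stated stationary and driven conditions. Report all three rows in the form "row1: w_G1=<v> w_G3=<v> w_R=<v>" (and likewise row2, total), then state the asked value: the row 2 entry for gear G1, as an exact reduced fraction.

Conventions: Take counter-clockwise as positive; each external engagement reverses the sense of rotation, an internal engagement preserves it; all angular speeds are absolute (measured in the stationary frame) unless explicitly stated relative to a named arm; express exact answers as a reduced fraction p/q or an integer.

planetary set (15T centre, 11T on arm, 37T internal) — Willis relation
row 1: whole set turns with the arm by x
row 2: sun turns y, ring = −(15/37)·y, arm 0
boundary: total ω_sun = x + y = 0 and total ω_ring = x − (15/37)·y = 1  ⇒  y = -37/52, x = 37/52
row 2 ring = −(15/37)·(-37/52) = 15/52
totals (row 1 + row 2): sun 37/52 + (-37/52) = 0, ring 37/52 + 15/52 = 1, arm 37/52 + 0 = 37/52
asked cell (row2, sun) = -37/52

row1: w_G1=37/52 w_G3=37/52 w_R=37/52
row2: w_G1=-37/52 w_G3=15/52 w_R=0
total: w_G1=0 w_G3=1 w_R=37/52
asked value: -37/52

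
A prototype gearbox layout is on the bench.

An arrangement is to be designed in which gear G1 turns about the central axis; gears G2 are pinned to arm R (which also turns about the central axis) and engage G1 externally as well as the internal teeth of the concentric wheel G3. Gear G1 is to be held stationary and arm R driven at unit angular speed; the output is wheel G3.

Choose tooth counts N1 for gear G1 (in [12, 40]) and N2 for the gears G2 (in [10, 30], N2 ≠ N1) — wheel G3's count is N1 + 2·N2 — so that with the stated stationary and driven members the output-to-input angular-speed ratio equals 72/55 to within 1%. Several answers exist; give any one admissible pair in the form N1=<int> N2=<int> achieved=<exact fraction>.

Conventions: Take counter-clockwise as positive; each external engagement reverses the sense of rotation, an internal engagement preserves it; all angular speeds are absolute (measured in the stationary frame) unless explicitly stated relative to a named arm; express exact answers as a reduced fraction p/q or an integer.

topology: planetary set — design target 72/55, arm = carrier (Willis)
Willis with ω_sun = 0: ω_ring/ω_arm = (N1+N3)/N3; set equal to 72/55  ⇒  N3/N1 = 1/(72/55 − 1) = 55/17
N3 = N1 + 2·N2  ⇒  N2/N1 = (N3/N1 − 1)/2 = (55/17 − 1)/2 = 19/17
smallest multiple with N1 ≥ 12 and N2 ≥ 10: k = 1  ⇒  N1 = 1·17 = 17, N2 = 1·19 = 19 (N1 ≤ 40, N2 ≤ 30, N2 ≠ N1 ✓), N3 = 17 + 2·19 = 55
check: (N1+N3)/N3 with N1 = 17, N3 = 55 gives 72/55; |achieved − target| = 0 ≤ 18/1375 ✓

N1=17 N2=19 achieved=72/55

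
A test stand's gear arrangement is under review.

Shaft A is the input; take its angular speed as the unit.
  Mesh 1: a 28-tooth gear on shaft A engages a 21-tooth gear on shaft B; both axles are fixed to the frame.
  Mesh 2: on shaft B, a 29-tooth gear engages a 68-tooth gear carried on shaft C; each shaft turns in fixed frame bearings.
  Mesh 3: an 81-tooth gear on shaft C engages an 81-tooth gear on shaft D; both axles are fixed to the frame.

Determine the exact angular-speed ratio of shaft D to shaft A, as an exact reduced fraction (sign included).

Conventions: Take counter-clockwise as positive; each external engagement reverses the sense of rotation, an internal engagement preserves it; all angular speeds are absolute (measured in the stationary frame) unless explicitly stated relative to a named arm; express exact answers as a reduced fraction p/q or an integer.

-29/51

class = fixed-axis compound train [3 meshes; 3 ratios multiply, 3 sense flips]
mesh 1 [28T→21T]: running ratio 4/3, sense −
mesh 2 [29T→68T]: running ratio 29/51, sense +
mesh 3 [81T→81T]: running ratio 29/51, sense −
ω_out/ω_in = -29/51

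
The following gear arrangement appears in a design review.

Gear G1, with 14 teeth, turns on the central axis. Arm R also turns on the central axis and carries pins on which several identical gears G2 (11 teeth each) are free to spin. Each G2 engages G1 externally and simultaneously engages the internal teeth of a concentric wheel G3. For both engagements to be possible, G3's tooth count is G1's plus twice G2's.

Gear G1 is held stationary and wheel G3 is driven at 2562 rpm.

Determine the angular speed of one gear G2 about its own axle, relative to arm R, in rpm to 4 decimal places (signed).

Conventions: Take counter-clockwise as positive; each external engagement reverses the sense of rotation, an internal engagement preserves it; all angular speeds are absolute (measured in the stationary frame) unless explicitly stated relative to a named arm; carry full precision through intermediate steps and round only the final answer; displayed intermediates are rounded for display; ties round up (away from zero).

recognized (axles ride arm R): planetary set, 14/11/36 teeth
normalise by the input: solve with ω_ring = 1, then scale by 2562 rpm
ring teeth: 14 + 2·11 = 36
14(ω_sun−ω_arm) = −36(ω_ring−ω_arm),  ω_sun = 0, ω_ring = 1
14(0−ω_arm) = −36(1−ω_arm)  ⇒  50·ω_arm = 36  ⇒  ω_arm = 18/25
sun–planet mesh: 14·(0−18/25) = −11·(ω_p−ω_arm)  ⇒  ω_p−ω_arm = 252/275
scale: ω_p−ω_arm = 252/275 × 2562 rpm = +2347.7236 rpm

+2347.7236 rpm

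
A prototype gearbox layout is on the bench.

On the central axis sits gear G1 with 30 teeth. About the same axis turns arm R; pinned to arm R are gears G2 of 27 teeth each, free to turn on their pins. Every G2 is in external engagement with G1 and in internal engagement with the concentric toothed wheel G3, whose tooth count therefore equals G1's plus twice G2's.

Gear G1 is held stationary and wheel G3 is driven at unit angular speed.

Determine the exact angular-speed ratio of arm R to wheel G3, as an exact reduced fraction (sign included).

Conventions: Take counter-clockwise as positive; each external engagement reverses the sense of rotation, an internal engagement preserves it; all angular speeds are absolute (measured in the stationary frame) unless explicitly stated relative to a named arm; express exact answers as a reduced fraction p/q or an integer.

class = planetary set [G3 = 30+2·27 = 84; Willis about the carrier]
ring teeth: 30 + 2·27 = 84
30(ω_sun−ω_arm) = −84(ω_ring−ω_arm),  ω_sun = 0, ω_ring = 1
30(0−ω_arm) = −84(1−ω_arm)  ⇒  114·ω_arm = 84  ⇒  ω_arm = 14/19
ω_out/ω_in = 14/19

14/19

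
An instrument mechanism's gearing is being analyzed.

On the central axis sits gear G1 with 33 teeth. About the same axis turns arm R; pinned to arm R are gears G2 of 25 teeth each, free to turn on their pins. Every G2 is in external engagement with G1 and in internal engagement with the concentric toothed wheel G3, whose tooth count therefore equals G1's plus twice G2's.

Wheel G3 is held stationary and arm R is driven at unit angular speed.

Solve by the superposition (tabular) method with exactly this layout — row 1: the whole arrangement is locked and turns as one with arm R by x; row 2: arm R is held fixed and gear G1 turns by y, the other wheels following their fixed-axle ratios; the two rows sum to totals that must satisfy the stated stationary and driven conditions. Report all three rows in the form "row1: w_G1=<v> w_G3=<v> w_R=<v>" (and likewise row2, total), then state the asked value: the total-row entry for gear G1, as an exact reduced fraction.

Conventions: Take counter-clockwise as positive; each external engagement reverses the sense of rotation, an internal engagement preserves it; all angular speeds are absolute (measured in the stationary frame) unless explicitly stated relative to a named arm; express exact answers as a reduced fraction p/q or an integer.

class = planetary set [G3 = 33+2·25 = 83; Willis about the carrier]
row 1: whole set turns with the arm by x
row 2 — arm fixed, fixed-axis ratios: sun y, ring −(33/83)·y, arm 0
boundary: total ω_ring = x − (33/83)·y = 0 and total ω_arm = x = 1  ⇒  y = 83/33, x = 1
row 2 ring = −(33/83)·83/33 = -1
totals (row 1 + row 2): sun 1 + 83/33 = 116/33, ring 1 + (-1) = 0, arm 1 + 0 = 1
asked cell (total, sun) = 116/33

row1: w_G1=1 w_G3=1 w_R=1
row2: w_G1=83/33 w_G3=-1 w_R=0
total: w_G1=116/33 w_G3=0 w_R=1
asked value: 116/33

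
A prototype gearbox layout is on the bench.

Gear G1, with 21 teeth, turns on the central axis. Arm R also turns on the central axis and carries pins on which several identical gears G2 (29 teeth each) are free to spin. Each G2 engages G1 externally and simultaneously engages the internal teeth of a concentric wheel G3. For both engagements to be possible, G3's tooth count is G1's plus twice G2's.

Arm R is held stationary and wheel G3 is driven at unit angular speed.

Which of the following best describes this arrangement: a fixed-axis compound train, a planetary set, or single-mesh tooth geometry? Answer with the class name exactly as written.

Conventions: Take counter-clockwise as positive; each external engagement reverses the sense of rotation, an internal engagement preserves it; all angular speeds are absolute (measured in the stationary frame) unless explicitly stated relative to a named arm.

topology: planetary set — G1 21T / G2 29T / G3 79T, arm = carrier (Willis)
classification: planetary set

planetary set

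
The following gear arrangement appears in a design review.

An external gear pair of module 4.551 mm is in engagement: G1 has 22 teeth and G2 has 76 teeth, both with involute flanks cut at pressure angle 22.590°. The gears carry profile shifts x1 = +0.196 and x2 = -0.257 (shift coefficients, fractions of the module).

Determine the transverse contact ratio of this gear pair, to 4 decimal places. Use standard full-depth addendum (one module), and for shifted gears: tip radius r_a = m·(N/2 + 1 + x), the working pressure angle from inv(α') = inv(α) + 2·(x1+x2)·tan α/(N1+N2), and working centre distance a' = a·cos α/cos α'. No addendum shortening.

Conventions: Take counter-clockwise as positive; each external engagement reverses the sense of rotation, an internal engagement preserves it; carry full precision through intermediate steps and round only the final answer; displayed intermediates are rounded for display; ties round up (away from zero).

class = single-mesh tooth geometry [involute pair 22T × 76T, m = 4.551]
base radii: r_b1 = 46.220184, r_b2 = 159.669725
tip radii: r_a1 = 55.503996, r_a2 = 176.319393
inv(α') = inv(22.590°) + 2·(+0.196-0.257)·tan α/(22+76) = 0.02126724  ⇒  α' = 22.41710°
a' = a·cos α / cos α' = 222.9990·cos 22.590°/cos 22.41710° = 222.720380
action lengths: √(r_a1²−r_b1²) = 30.730900, √(r_a2²−r_b2²) = 74.793764
base pitch p_b = π·m·cos α = 13.200454
CR = (30.730900 + 74.793764 − 222.720380·sin 22.41710°)/13.200454 = 1.559877
contact ratio ≈ 1.5599

1.5599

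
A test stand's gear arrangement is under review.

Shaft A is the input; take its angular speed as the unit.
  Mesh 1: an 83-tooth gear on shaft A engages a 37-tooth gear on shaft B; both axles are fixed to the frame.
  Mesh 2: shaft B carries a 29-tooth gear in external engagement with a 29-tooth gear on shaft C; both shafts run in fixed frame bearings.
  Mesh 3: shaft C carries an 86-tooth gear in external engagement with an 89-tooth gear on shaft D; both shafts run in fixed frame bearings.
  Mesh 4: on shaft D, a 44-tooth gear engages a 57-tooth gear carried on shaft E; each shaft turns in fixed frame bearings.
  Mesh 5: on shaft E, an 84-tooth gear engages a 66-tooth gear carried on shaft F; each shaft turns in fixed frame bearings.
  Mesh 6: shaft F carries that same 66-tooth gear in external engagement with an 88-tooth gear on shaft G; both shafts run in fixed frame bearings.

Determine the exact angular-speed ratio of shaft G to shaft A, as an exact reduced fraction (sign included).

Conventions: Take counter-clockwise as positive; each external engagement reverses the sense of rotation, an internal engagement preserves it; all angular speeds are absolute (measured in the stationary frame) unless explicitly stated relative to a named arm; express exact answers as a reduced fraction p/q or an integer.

class = fixed-axis compound train [6 meshes; 6 ratios multiply, 6 sense flips]
mesh 1 [83T→37T]: running ratio 83/37, sense −
mesh 2 [29T→29T]: running ratio 83/37, sense +
mesh 3 [86T→89T]: running ratio 7138/3293, sense −
mesh 4 [44T→57T]: running ratio 314072/187701, sense +
mesh 5 [84T→66T]: running ratio 399728/187701, sense −
mesh 6 [66T→88T]: running ratio 99932/62567, sense +
ω_out/ω_in = 99932/62567

99932/62567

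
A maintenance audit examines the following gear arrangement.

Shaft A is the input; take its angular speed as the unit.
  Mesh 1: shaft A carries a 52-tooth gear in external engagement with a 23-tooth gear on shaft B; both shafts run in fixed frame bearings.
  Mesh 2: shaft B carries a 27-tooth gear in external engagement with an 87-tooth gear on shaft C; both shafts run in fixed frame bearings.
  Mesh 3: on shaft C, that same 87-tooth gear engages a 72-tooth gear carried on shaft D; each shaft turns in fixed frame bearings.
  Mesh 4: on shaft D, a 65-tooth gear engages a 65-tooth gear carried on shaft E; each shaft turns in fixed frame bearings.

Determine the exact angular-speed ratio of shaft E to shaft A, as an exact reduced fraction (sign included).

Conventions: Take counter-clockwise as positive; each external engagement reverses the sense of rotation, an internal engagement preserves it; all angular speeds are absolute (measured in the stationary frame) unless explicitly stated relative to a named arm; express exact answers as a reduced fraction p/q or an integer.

39/46

class = fixed-axis compound train [4 meshes; 4 ratios multiply, 4 sense flips]
mesh 1 [52T→23T]: running ratio 52/23, sense −
mesh 2 [27T→87T]: running ratio 468/667, sense +
mesh 3 [87T→72T]: running ratio 39/46, sense −
mesh 4 [65T→65T]: running ratio 39/46, sense +
ω_out/ω_in = 39/46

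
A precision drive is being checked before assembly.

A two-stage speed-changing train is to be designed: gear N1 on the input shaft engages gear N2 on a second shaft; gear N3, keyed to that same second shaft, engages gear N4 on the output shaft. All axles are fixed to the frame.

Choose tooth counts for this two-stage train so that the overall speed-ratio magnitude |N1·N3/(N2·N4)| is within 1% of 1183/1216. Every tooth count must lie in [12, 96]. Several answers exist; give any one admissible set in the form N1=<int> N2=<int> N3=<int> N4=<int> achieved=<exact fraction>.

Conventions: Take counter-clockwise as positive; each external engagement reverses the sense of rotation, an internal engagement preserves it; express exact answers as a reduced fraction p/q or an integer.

N1=13 N2=16 N3=91 N4=76 achieved=1183/1216

class = fixed-axis compound train [2-stage, 1183/1216 wanted]
target = 1183/1216 in lowest terms: an exact hit needs N1·N3 = k·1183 and N2·N4 = k·1216 for one integer k, every count in [12, 96]; additionally prefer no 1:1 stage (N1 ≠ N2, N3 ≠ N4)
k = 1: N1·N3 = 1183 = 13·91, N2·N4 = 1216 = 16·76
achieved = 13·91/(16·76) = 1183/1216; |achieved − target| = 0 ≤ 1183/121600 ✓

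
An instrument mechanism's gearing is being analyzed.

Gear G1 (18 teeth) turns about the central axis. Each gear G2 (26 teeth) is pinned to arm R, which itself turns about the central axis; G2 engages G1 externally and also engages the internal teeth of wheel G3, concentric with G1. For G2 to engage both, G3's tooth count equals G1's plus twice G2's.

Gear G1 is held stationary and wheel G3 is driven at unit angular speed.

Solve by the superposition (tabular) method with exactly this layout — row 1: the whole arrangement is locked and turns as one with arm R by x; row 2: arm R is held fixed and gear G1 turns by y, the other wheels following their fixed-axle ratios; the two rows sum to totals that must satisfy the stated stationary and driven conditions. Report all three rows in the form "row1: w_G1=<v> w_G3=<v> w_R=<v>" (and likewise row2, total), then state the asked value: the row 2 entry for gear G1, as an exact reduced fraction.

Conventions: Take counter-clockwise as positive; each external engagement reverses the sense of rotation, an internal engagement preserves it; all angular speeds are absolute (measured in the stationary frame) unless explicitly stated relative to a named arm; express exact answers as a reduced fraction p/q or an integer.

row1: w_G1=35/44 w_G3=35/44 w_R=35/44
row2: w_G1=-35/44 w_G3=9/44 w_R=0
total: w_G1=0 w_G3=1 w_R=35/44
asked value: -35/44

recognized (axles ride arm R): planetary set, 18/26/70 teeth
superposition row 1 [locked train]: every member turns x
row 2: sun turns y, ring = −(18/70)·y, arm 0
boundary: total ω_sun = x + y = 0 and total ω_ring = x − (18/70)·y = 1  ⇒  y = -35/44, x = 35/44
row 2 ring = −(18/70)·(-35/44) = 9/44
totals (row 1 + row 2): sun 35/44 + (-35/44) = 0, ring 35/44 + 9/44 = 1, arm 35/44 + 0 = 35/44
asked cell (row2, sun) = -35/44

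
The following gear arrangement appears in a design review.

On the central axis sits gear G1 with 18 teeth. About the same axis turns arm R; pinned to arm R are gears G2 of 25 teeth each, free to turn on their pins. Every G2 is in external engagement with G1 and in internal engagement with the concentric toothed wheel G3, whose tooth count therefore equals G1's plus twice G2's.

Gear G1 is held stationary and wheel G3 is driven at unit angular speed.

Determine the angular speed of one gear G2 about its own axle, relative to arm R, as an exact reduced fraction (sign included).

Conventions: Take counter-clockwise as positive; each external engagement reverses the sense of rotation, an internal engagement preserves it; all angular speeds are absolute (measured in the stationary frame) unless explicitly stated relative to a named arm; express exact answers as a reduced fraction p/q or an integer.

612/1075

topology: planetary set — G1 18T / G2 25T / G3 68T, arm = carrier (Willis)
ring teeth: 18 + 2·25 = 68
18(ω_sun−ω_arm) = −68(ω_ring−ω_arm),  ω_sun = 0, ω_ring = 1
18(0−ω_arm) = −68(1−ω_arm)  ⇒  86·ω_arm = 68  ⇒  ω_arm = 34/43
sun–planet mesh: 18·(0−34/43) = −25·(ω_p−ω_arm)  ⇒  ω_p−ω_arm = 612/1075
exact speed ratio = 612/1075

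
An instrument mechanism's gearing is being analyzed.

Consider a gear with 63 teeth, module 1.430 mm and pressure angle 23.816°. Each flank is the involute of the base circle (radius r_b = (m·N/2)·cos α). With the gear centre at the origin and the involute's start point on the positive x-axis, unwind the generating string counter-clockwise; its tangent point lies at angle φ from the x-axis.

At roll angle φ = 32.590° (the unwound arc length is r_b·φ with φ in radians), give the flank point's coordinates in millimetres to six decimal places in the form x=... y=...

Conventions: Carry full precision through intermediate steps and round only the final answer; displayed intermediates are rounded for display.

topology: single-mesh involute geometry — m = 1.430, N = 63
pitch radius r_p = m·N/2 = 1.430·63/2 = 45.045000
base radius r_b = r_p·cos α = 45.045000·cos 23.816° = 41.209280
roll angle φ = 32.590° = 0.56880280 rad
x = r_b·(cos φ + φ·sin φ) = 47.346047
y = r_b·(sin φ − φ·cos φ) = 2.447047

x=47.346047 y=2.447047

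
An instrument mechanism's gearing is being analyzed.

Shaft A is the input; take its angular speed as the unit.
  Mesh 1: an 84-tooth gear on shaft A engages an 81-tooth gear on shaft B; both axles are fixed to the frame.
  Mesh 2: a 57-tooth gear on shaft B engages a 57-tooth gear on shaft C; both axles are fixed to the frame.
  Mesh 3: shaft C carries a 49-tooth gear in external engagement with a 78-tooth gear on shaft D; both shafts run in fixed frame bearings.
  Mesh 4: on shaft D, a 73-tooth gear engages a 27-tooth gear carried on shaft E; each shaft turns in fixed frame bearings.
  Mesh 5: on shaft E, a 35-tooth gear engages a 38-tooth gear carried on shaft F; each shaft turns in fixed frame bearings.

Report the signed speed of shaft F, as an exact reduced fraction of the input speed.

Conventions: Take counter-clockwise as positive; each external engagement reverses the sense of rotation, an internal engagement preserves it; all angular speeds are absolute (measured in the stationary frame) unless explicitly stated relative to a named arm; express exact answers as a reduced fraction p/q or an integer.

-876365/540189

5-mesh fixed-axis compound train (all bearings frame-fixed)
mesh 1 [84T→81T]: |ω|/ω_in = 1×84/81 = 28/27, sense flips to −
mesh 2 [57T→57T]: |ω|/ω_in = (28/27)×57/57 = 28/27, sense flips to +
mesh 3 [49T→78T]: |ω|/ω_in = (28/27)×49/78 = 686/1053, sense flips to −
mesh 4 [73T→27T]: |ω|/ω_in = (686/1053)×73/27 = 50078/28431, sense flips to +
mesh 5 [35T→38T]: |ω|/ω_in = (50078/28431)×35/38 = 876365/540189, sense flips to −
signed output speed (× input speed) = -876365/540189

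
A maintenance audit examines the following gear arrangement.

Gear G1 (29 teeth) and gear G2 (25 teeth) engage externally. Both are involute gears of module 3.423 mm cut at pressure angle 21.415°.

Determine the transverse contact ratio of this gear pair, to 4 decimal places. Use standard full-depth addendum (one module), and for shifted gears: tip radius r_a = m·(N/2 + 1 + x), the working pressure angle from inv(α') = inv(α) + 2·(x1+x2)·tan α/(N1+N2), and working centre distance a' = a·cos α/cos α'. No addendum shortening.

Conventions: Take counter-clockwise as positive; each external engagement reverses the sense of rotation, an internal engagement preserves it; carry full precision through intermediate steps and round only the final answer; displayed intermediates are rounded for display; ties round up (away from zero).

1.5737

single-mesh involute tooth geometry (29T engaging 25T at module 3.423)
base radii: r_b1 = 46.206816, r_b2 = 39.833462
tip radii: r_a1 = 53.056500, r_a2 = 46.210500
no profile shift: α' = α, a' = a
action lengths: √(r_a1²−r_b1²) = 26.075321, √(r_a2²−r_b2²) = 23.424466
base pitch p_b = π·m·cos α = 10.011241
CR = (26.075321 + 23.424466 − 92.421000·sin 21.41500°)/10.011241 = 1.573729
contact ratio ≈ 1.5737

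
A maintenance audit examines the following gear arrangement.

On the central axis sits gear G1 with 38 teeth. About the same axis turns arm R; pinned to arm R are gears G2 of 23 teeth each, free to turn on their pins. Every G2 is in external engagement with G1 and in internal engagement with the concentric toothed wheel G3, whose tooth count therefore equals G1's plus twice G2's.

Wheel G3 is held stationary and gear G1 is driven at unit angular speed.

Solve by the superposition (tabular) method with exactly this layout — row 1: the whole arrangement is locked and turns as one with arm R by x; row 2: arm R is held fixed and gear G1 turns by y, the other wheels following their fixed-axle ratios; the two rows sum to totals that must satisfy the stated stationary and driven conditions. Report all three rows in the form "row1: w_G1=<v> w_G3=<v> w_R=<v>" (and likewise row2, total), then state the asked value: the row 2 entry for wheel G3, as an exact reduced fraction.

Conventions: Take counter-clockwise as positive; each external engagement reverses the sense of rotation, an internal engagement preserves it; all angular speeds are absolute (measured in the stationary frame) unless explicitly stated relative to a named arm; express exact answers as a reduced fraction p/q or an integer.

row1: w_G1=19/61 w_G3=19/61 w_R=19/61
row2: w_G1=42/61 w_G3=-19/61 w_R=0
total: w_G1=1 w_G3=0 w_R=19/61
asked value: -19/61

recognized (axles ride arm R): planetary set, 38/23/84 teeth
superposition row 1 [locked train]: every member turns x
row 2 — arm fixed, fixed-axis ratios: sun y, ring −(38/84)·y, arm 0
boundary: total ω_ring = x − (38/84)·y = 0 and total ω_sun = x + y = 1  ⇒  y = 42/61, x = 19/61
row 2 ring = −(38/84)·42/61 = -19/61
totals (row 1 + row 2): sun 19/61 + 42/61 = 1, ring 19/61 + (-19/61) = 0, arm 19/61 + 0 = 19/61
asked cell (row2, ring) = -19/61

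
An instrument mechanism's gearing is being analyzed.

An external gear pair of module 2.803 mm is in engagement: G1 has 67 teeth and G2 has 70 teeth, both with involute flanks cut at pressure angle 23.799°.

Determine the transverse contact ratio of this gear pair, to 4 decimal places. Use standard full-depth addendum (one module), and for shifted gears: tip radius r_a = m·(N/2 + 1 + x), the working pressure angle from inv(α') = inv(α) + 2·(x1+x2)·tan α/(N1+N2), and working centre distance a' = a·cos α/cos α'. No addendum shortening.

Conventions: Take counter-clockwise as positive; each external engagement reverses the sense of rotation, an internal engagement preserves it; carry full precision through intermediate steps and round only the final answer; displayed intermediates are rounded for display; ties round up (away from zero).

single-mesh involute tooth geometry (67T engaging 70T at module 2.803)
base radii: r_b1 = 85.915832, r_b2 = 89.762809
tip radii: r_a1 = 96.703500, r_a2 = 100.908000
no profile shift: α' = α, a' = a
action lengths: √(r_a1²−r_b1²) = 44.385096, √(r_a2²−r_b2²) = 46.098401
base pitch p_b = π·m·cos α = 8.057091
CR = (44.385096 + 46.098401 − 192.005500·sin 23.79900°)/8.057091 = 1.613938
contact ratio ≈ 1.6139

1.6139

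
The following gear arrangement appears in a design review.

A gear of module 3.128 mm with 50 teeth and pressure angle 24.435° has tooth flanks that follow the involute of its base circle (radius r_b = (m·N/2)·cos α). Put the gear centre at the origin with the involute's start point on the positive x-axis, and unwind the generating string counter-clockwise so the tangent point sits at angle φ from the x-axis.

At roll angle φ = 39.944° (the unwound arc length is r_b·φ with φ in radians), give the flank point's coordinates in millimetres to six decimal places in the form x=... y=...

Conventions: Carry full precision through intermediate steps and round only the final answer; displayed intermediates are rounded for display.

single-mesh involute tooth geometry (50T wheel at module 3.128)
pitch radius r_p = m·N/2 = 3.128·50/2 = 78.200000
base radius r_b = r_p·cos α = 78.200000·cos 24.435° = 71.195715
roll angle φ = 39.944° = 0.69715432 rad
x = r_b·(cos φ + φ·sin φ) = 86.450985
y = r_b·(sin φ − φ·cos φ) = 7.657075

x=86.450985 y=7.657075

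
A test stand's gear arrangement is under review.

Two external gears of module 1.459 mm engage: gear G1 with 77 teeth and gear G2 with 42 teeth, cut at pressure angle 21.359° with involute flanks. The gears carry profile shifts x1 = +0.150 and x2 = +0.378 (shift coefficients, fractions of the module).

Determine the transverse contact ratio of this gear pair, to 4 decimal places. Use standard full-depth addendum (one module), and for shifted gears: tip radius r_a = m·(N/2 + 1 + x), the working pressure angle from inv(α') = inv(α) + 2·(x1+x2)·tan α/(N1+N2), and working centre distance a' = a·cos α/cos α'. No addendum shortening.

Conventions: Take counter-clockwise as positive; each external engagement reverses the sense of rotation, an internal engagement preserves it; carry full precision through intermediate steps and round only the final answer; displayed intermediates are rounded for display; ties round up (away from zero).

topology: single-mesh involute geometry — m = 1.459, 77T/42T pair
base radii: r_b1 = 52.313455, r_b2 = 28.534612
tip radii: r_a1 = 57.849350, r_a2 = 32.649502
inv(α') = inv(21.359°) + 2·(+0.150+0.378)·tan α/(77+42) = 0.02175592  ⇒  α' = 22.58031°
a' = a·cos α / cos α' = 86.8105·cos 21.359°/cos 22.58031° = 87.560239
action lengths: √(r_a1²−r_b1²) = 24.695136, √(r_a2²−r_b2²) = 15.867133
base pitch p_b = π·m·cos α = 4.268768
CR = (24.695136 + 15.867133 − 87.560239·sin 22.58031°)/4.268768 = 1.626010
contact ratio ≈ 1.6260

1.6260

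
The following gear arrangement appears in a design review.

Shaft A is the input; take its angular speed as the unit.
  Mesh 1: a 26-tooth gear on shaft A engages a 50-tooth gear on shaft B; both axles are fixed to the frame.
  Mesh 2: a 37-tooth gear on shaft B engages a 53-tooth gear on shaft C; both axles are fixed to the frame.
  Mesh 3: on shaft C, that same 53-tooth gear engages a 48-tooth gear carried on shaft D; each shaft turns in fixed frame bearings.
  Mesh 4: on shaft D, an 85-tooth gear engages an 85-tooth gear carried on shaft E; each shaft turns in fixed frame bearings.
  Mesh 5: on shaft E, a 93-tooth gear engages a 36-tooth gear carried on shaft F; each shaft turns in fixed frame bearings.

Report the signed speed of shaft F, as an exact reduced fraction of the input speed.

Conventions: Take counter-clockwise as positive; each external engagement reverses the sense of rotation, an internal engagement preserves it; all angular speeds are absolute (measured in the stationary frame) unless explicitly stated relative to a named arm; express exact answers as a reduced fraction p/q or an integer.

-14911/14400

5-mesh fixed-axis compound train (all bearings frame-fixed)
mesh 1 [26T→50T]: |ω|/ω_in = 1×26/50 = 13/25, sense flips to −
mesh 2 [37T→53T]: |ω|/ω_in = (13/25)×37/53 = 481/1325, sense flips to +
mesh 3 [53T→48T]: |ω|/ω_in = (481/1325)×53/48 = 481/1200, sense flips to −
mesh 4 [85T→85T]: |ω|/ω_in = (481/1200)×85/85 = 481/1200, sense flips to +
mesh 5 [93T→36T]: |ω|/ω_in = (481/1200)×93/36 = 14911/14400, sense flips to −
signed output speed (× input speed) = -14911/14400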